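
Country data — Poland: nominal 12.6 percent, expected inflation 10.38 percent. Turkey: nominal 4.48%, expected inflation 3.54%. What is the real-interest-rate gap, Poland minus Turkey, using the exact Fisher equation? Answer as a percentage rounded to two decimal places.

1.10%

Poland: (1 + 0.1260)/(1 + 0.1038) − 1 = 2.0112%
Turkey: (1 + 0.0448)/(1 + 0.0354) − 1 = 0.9079%
Differential = 2.0112% − 0.9079% = 1.1034% → 1.10%.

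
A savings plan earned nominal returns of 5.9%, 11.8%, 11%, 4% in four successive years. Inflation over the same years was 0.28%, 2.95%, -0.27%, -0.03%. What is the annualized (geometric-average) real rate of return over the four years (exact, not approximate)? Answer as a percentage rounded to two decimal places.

7.35%

Compound the nominal returns: 1.0590 × 1.1180 × 1.1100 × 1.0400 = 1.36676573.
Compound inflation: 1.0028 × 1.0295 × 0.9973 × 0.9997 = 1.02928629.
Deflate: 1.36676573 / 1.02928629 = 1.32787714.
Annualized real rate = 1.32787714^(1/4) − 1 = 7.3469% → 7.35%.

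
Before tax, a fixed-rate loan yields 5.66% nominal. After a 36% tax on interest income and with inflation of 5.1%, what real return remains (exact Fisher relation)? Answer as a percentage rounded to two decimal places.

-1.41%

After-tax nominal return = 5.66% × (1 − 0.36) = 3.6224%.
1 + r = 1.036224 / 1.05100 = 0.985941
After-tax real rate = 0.985941 − 1 → -1.41%.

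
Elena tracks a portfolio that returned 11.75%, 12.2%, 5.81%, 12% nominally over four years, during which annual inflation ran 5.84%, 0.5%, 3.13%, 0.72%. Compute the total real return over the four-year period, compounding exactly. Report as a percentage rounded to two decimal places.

Compound the nominal returns: 1.1175 × 1.1220 × 1.0581 × 1.1200 = 1.485885.
Compound inflation: 1.0584 × 1.0050 × 1.0313 × 1.0072 = 1.104884.
Deflate: 1.485885 / 1.104884 = 1.344833.
Total real return = 1.344833 − 1 → 34.48%.

34.48%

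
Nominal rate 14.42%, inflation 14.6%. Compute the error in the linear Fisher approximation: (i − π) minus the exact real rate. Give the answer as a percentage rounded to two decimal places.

Approximate: r ≈ 14.420% − 14.600% = -0.1800%
Exact: (1 + 0.1442)/(1 + 0.1460) − 1 = -0.1571%
Error = -0.1800% − (-0.1571%) = -0.0229% → -0.02%.

-0.02%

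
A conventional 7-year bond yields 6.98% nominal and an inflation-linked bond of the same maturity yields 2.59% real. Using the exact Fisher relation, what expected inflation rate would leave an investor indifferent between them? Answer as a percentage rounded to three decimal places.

(1 + π) = (1 + i)/(1 + r) = 1.06980 / 1.02590 = 1.042792
Break-even inflation = 1.042792 − 1 → 4.279%.

4.279%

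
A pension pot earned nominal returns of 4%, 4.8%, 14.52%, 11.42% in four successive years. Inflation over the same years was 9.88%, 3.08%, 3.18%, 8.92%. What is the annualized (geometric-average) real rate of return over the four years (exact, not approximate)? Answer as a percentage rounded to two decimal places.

2.24%

Compound the nominal returns: 1.0400 × 1.0480 × 1.1452 × 1.1142 = 1.39071813.
Compound inflation: 1.0988 × 1.0308 × 1.0318 × 1.0892 = 1.27290566.
Deflate: 1.39071813 / 1.27290566 = 1.09255397.
Annualized real rate = 1.09255397^(1/4) − 1 = 2.2376% → 2.24%.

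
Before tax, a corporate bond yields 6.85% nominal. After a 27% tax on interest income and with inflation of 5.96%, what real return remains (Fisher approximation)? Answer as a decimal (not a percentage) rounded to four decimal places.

After-tax nominal return = 6.85% × (1 − 0.27) = 5.0005%.
r ≈ 5.0005% − 5.96% → -0.0096.

-0.0096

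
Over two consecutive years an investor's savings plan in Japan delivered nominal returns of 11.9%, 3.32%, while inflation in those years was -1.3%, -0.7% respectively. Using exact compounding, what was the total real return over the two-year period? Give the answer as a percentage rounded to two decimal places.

Nominal growth factor = 1.1190 × 1.0332 = 1.156151
Price-level growth factor = 0.9870 × 0.9930 = 0.980091
Real growth factor = 1.156151 / 0.980091 = 1.179636
Total real return = 1.179636 − 1 → 17.96%.

17.96%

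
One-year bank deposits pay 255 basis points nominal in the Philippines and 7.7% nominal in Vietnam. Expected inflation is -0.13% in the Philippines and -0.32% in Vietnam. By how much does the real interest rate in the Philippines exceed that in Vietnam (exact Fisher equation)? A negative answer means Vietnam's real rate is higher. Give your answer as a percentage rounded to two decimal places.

The Philippines: (1 + 0.0255)/(1 − 0.0013) − 1 = 2.6835%
Vietnam: (1 + 0.0770)/(1 − 0.0032) − 1 = 8.0457%
Differential = 2.6835% − 8.0457% = -5.3623% → -5.36%.

-5.36%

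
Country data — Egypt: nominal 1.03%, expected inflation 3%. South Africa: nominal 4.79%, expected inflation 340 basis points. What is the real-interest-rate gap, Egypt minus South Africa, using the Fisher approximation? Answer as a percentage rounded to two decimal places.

Egypt: 1.03% − 3% = -1.970%
South Africa: 4.79% − 3.4% = 1.390%
Differential = -3.360% → -3.36%.

-3.36%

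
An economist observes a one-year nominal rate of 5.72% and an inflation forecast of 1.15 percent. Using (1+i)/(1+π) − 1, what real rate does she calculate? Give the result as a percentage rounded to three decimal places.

4.518%

1 + r = 1.05720 / 1.01150 = 1.045180
r = 1.045180 − 1 = 4.5180%, i.e. 4.518%.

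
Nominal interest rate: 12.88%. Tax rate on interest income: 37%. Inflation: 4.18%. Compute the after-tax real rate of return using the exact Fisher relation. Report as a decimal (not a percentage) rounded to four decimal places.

0.0378

After-tax nominal return = 12.88% × (1 − 0.37) = 8.1144%.
1 + r = 1.081144 / 1.04180 = 1.037765
After-tax real rate = 1.037765 − 1 → 0.0378.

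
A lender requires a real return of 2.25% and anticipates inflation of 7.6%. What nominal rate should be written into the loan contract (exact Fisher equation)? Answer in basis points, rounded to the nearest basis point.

(1 + i) = (1 + r)(1 + π) = 1.02250 × 1.07600 = 1.10021
i = 1.10021 − 1, so the required nominal rate is 1002 basis points.

1002 basis points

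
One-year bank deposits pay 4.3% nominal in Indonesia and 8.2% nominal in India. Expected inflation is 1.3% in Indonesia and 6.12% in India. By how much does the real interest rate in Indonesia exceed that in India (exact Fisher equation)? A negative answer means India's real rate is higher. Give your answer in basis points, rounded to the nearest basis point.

100 basis points

Indonesia: (1 + 0.0430)/(1 + 0.0130) − 1 = 2.9615%
India: (1 + 0.0820)/(1 + 0.0612) − 1 = 1.9600%
Differential = 2.9615% − 1.9600% = 1.0015% → 100 basis points.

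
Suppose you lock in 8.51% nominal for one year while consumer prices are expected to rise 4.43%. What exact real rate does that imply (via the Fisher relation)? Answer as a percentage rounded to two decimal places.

3.91%

1 + r = 1.08510 / 1.04430 = 1.039069
r = 1.039069 − 1 = 3.9069%, i.e. 3.91%.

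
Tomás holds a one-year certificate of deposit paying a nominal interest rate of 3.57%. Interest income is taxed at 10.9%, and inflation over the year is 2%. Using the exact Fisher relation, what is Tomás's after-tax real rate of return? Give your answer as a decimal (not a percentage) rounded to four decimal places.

0.0116

After-tax nominal return = 3.57% × (1 − 0.109) = 3.18087%.
1 + r = 1.0318087 / 1.02000 = 1.011577
After-tax real rate = 1.011577 − 1 → 0.0116.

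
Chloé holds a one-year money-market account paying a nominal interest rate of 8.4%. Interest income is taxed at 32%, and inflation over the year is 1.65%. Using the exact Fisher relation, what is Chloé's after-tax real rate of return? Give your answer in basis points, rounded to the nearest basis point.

400 basis points

After-tax nominal return = 8.4% × (1 − 0.32) = 5.7120%.
1 + r = 1.05712 / 1.01650 = 1.039961
After-tax real rate = 1.039961 − 1 → 400 basis points.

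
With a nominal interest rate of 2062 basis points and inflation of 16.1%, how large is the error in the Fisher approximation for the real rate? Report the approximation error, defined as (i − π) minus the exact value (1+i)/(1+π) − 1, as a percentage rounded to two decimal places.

0.63%

Approximate: r ≈ 20.620% − 16.100% = 4.5200%
Exact: (1 + 0.2062)/(1 + 0.1610) − 1 = 3.8932%
Error = 4.5200% − 3.8932% = 0.6268% → 0.63%.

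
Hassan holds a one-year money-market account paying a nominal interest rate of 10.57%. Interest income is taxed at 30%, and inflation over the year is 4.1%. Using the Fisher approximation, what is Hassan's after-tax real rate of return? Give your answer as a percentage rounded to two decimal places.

3.30%

After-tax nominal return = 10.57% × (1 − 0.3) = 7.3990%.
r ≈ 7.3990% − 4.1% → 3.30%.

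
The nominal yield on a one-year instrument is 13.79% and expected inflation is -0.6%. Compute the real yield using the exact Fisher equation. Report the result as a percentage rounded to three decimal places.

14.477%

1 + r = 1.13790 / 0.99400 = 1.144769
r = 1.144769 − 1 = 14.4769%, i.e. 14.477%.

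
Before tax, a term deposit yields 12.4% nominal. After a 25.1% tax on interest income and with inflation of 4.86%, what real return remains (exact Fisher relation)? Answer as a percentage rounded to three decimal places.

4.222%

After-tax nominal return = 12.4% × (1 − 0.251) = 9.2876%.
1 + r = 1.092876 / 1.04860 = 1.042224
After-tax real rate = 1.042224 − 1 → 4.222%.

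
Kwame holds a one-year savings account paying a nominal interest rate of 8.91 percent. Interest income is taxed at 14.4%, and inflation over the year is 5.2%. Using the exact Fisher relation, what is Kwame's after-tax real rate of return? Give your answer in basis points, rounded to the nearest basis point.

After-tax nominal return = 8.91% × (1 − 0.144) = 7.62696%.
1 + r = 1.0762696 / 1.05200 = 1.023070
After-tax real rate = 1.023070 − 1 → 231 basis points.

231 basis points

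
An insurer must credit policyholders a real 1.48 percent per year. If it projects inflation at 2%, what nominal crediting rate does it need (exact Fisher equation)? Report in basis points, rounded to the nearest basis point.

351 basis points

(1 + i) = (1 + r)(1 + π) = 1.01480 × 1.02000 = 1.035096
i = 1.035096 − 1, so the required nominal rate is 351 basis points.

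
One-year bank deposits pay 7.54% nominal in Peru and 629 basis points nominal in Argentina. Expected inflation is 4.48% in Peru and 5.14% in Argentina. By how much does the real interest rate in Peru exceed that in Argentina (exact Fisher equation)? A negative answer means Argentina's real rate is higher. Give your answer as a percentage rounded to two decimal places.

1.84%

Peru: (1 + 0.0754)/(1 + 0.0448) − 1 = 2.92879%
Argentina: (1 + 0.0629)/(1 + 0.0514) − 1 = 1.09378%
Differential = 2.92879% − 1.09378% = 1.83501% → 1.84%.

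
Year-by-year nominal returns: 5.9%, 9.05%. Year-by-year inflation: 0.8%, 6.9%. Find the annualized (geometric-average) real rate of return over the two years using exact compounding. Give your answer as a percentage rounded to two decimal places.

3.52%

Compound the nominal returns: 1.0590 × 1.0905 = 1.15483950.
Compound inflation: 1.0080 × 1.0690 = 1.07755200.
Deflate: 1.15483950 / 1.07755200 = 1.07172508.
Annualized real rate = 1.07172508^(1/2) − 1 = 3.5242% → 3.52%.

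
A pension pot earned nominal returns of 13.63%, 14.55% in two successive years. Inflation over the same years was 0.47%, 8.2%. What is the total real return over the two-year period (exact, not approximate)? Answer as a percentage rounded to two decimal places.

19.74%

Compound the nominal returns: 1.1363 × 1.1455 = 1.301632.
Compound inflation: 1.0047 × 1.0820 = 1.087085.
Deflate: 1.301632 / 1.087085 = 1.197359.
Total real return = 1.197359 − 1 → 19.74%.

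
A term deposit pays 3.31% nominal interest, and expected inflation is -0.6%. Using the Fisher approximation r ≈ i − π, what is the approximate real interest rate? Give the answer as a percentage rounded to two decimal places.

r ≈ i − π = 3.31% − (-0.6%) = 3.91%.

3.91%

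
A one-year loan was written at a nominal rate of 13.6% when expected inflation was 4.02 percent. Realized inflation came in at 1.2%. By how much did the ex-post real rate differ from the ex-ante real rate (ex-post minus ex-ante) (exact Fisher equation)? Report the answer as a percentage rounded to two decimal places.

3.04%

Ex-ante: (1 + 0.1360)/(1 + 0.0402) − 1 = 9.2098%
Ex-post: (1 + 0.1360)/(1 + 0.0120) − 1 = 12.2530%
Difference (ex-post − ex-ante) = 3.0432% → 3.04%.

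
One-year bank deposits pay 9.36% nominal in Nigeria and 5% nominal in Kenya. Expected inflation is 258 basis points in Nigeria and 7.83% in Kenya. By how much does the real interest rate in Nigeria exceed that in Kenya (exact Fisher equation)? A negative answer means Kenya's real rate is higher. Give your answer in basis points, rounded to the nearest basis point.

Nigeria: (1 + 0.0936)/(1 + 0.0258) − 1 = 6.6095%
Kenya: (1 + 0.0500)/(1 + 0.0783) − 1 = -2.6245%
Differential = 6.6095% − (-2.6245%) = 9.2340% → 923 basis points.

923 basis points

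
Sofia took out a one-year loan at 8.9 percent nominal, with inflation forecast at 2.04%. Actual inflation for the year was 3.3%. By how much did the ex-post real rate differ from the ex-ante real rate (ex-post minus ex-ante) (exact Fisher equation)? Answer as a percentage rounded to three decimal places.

-1.302%

Ex-ante: (1 + 0.0890)/(1 + 0.0204) − 1 = 6.7229%
Ex-post: (1 + 0.0890)/(1 + 0.0330) − 1 = 5.4211%
Difference (ex-post − ex-ante) = -1.3018% → -1.302%.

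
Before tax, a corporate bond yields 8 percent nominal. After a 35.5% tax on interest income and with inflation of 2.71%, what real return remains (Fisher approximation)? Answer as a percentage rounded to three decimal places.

After-tax nominal return = 8% × (1 − 0.355) = 5.1600%.
r ≈ 5.1600% − 2.71% → 2.450%.

2.450%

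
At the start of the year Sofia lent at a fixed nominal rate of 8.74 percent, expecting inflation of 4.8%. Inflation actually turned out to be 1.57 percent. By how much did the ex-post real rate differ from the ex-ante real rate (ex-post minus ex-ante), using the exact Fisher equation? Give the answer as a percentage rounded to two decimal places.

3.30%

Ex-ante: (1 + 0.0874)/(1 + 0.0480) − 1 = 3.7595%
Ex-post: (1 + 0.0874)/(1 + 0.0157) − 1 = 7.0592%
Difference (ex-post − ex-ante) = 3.2996% → 3.30%.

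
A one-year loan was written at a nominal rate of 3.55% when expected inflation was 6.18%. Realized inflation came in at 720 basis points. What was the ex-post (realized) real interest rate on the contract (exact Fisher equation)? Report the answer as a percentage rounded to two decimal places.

-3.40%

Ex-post: (1 + 0.0355)/(1 + 0.0720) − 1 = -3.4049%
So the realized real rate is -3.40%.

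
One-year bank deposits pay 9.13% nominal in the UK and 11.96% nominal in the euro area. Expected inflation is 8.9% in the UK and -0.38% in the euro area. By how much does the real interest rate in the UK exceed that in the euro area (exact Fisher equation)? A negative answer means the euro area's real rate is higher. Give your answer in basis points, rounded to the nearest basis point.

The UK: (1 + 0.0913)/(1 + 0.0890) − 1 = 0.2112%
The euro area: (1 + 0.1196)/(1 − 0.0038) − 1 = 12.3871%
Differential = 0.2112% − 12.3871% = -12.1759% → -1218 basis points.

-1218 basis points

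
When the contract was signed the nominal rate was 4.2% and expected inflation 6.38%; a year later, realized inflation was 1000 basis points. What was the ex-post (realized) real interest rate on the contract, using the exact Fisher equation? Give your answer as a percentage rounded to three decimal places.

Ex-post: (1 + 0.0420)/(1 + 0.1000) − 1 = -5.2727%
So the realized real rate is -5.273%.

-5.273%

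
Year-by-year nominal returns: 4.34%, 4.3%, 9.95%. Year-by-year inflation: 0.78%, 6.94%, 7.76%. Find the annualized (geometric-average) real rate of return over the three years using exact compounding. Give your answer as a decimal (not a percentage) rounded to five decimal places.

0.01000

Nominal growth factor = 1.0434 × 1.0430 × 1.0995 = 1.196548687
Price-level growth factor = 1.0078 × 1.0694 × 1.0776 = 1.161374046
Real growth factor = 1.196548687 / 1.161374046 = 1.030287090
Annualized real rate = 1.030287090^(1/3) − 1 = 0.99955% → 0.01000.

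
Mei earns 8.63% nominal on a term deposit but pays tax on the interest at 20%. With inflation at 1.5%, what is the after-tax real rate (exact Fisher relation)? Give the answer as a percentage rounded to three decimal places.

5.324%

After-tax nominal return = 8.63% × (1 − 0.2) = 6.9040%.
1 + r = 1.06904 / 1.01500 = 1.053241
After-tax real rate = 1.053241 − 1 → 5.324%.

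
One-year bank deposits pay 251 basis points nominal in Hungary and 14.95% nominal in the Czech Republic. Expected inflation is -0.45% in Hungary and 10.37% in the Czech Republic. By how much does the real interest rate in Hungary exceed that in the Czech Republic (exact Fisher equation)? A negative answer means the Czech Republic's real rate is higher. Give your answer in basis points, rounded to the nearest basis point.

-118 basis points

Hungary: (1 + 0.0251)/(1 − 0.0045) − 1 = 2.9734%
The Czech Republic: (1 + 0.1495)/(1 + 0.1037) − 1 = 4.1497%
Differential = 2.9734% − 4.1497% = -1.1763% → -118 basis points.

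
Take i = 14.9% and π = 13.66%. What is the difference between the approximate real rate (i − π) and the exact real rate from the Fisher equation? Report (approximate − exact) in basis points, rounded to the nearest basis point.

15 basis points

Approximate: r ≈ 14.900% − 13.660% = 1.2400%
Exact: (1 + 0.1490)/(1 + 0.1366) − 1 = 1.0910%
Error = 1.2400% − 1.0910% = 0.1490% → 15 basis points.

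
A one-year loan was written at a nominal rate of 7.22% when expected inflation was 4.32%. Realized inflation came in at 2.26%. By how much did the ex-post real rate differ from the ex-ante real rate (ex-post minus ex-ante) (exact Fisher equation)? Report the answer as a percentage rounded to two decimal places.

Ex-ante: (1 + 0.0722)/(1 + 0.0432) − 1 = 2.7799%
Ex-post: (1 + 0.0722)/(1 + 0.0226) − 1 = 4.8504%
Difference (ex-post − ex-ante) = 2.0705% → 2.07%.

2.07%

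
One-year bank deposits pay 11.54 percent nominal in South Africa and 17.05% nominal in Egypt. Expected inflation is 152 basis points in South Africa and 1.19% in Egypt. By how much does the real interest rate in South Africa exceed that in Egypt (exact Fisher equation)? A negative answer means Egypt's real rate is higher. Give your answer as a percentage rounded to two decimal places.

-5.80%

South Africa: (1 + 0.1154)/(1 + 0.0152) − 1 = 9.8700%
Egypt: (1 + 0.1705)/(1 + 0.0119) − 1 = 15.6735%
Differential = 9.8700% − 15.6735% = -5.8035% → -5.80%.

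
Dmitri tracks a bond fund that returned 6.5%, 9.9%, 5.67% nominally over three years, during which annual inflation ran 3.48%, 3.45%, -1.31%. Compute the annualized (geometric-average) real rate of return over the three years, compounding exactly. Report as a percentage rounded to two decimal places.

5.39%

Compound the nominal returns: 1.0650 × 1.0990 × 1.0567 = 1.23679866.
Compound inflation: 1.0348 × 1.0345 × 0.9869 = 1.05647704.
Deflate: 1.23679866 / 1.05647704 = 1.17068201.
Annualized real rate = 1.17068201^(1/3) − 1 = 5.3933% → 5.39%.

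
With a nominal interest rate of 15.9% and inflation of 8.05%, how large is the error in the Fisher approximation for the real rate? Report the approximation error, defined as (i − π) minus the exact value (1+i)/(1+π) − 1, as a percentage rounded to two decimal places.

0.58%

Approximate: r ≈ 15.900% − 8.050% = 7.8500%
Exact: (1 + 0.1590)/(1 + 0.0805) − 1 = 7.2652%
Error = 7.8500% − 7.2652% = 0.5848% → 0.58%.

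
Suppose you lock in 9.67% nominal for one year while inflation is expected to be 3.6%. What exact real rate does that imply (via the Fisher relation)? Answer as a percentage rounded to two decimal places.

1 + r = 1.09670 / 1.03600 = 1.058591
r = 1.058591 − 1 = 5.8591%, i.e. 5.86%.

5.86%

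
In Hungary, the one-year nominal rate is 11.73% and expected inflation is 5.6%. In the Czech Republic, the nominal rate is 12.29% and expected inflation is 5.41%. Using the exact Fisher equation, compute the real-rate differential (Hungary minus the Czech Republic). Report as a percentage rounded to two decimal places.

Hungary: (1 + 0.1173)/(1 + 0.0560) − 1 = 5.8049%
The Czech Republic: (1 + 0.1229)/(1 + 0.0541) − 1 = 6.5269%
Differential = 5.8049% − 6.5269% = -0.7220% → -0.72%.

-0.72%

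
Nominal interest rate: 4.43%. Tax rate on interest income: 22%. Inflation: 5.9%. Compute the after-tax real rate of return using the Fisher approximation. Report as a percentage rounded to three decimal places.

-2.445%

After-tax nominal return = 4.43% × (1 − 0.22) = 3.4554%.
r ≈ 3.4554% − 5.9% → -2.445%.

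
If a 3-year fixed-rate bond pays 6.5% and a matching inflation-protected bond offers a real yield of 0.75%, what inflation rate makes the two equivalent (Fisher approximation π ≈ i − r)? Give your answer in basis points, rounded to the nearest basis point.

575 basis points

π ≈ i − r = 6.5% − 0.75% → 575 basis points.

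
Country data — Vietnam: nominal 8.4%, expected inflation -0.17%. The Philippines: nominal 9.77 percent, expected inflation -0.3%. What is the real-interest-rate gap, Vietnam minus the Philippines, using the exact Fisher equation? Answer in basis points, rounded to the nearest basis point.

-152 basis points

Vietnam: (1 + 0.0840)/(1 − 0.0017) − 1 = 8.5846%
The Philippines: (1 + 0.0977)/(1 − 0.0030) − 1 = 10.1003%
Differential = 8.5846% − 10.1003% = -1.5157% → -152 basis points.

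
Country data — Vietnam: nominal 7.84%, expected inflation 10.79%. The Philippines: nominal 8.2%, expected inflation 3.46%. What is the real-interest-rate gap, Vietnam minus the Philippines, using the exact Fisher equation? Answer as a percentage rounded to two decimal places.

-7.24%

Vietnam: (1 + 0.0784)/(1 + 0.1079) − 1 = -2.6627%
The Philippines: (1 + 0.0820)/(1 + 0.0346) − 1 = 4.5815%
Differential = -2.6627% − 4.5815% = -7.2442% → -7.24%.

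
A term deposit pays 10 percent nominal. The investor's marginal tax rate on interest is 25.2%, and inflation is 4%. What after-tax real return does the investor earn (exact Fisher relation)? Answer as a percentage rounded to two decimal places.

After-tax nominal return = 10% × (1 − 0.252) = 7.4800%.
1 + r = 1.07480 / 1.04000 = 1.033462
After-tax real rate = 1.033462 − 1 → 3.35%.

3.35%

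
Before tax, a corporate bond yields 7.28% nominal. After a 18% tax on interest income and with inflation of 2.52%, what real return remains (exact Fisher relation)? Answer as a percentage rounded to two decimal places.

After-tax nominal return = 7.28% × (1 − 0.18) = 5.9696%.
1 + r = 1.059696 / 1.02520 = 1.033648
After-tax real rate = 1.033648 − 1 → 3.36%.

3.36%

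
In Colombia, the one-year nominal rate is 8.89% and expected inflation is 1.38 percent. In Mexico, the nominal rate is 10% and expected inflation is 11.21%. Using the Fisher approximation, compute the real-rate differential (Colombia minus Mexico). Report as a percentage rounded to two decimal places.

8.72%

Colombia: 8.89% − 1.38% = 7.510%
Mexico: 10% − 11.21% = -1.210%
Differential = 8.720% → 8.72%.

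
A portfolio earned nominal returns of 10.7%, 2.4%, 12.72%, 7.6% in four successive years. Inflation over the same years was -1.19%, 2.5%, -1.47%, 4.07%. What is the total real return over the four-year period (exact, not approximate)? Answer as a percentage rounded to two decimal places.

32.39%

Nominal growth factor = 1.1070 × 1.0240 × 1.1272 × 1.0760 = 1.374867
Price-level growth factor = 0.9881 × 1.0250 × 0.9853 × 1.0407 = 1.038529
Real growth factor = 1.374867 / 1.038529 = 1.323860
Total real return = 1.323860 − 1 → 32.39%.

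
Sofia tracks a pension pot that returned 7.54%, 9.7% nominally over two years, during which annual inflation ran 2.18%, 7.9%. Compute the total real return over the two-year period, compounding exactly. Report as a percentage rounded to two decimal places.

Nominal growth factor = 1.0754 × 1.0970 = 1.179714
Price-level growth factor = 1.0218 × 1.0790 = 1.102522
Real growth factor = 1.179714 / 1.102522 = 1.070014
Total real return = 1.070014 − 1 → 7.00%.

7.00%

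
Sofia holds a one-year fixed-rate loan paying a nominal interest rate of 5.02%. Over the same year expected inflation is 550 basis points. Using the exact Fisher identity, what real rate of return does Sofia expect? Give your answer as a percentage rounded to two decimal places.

1 + r = 1.05020 / 1.05500 = 0.9954502
r = 0.9954502 − 1 = -0.45498%, i.e. -0.45%.

-0.45%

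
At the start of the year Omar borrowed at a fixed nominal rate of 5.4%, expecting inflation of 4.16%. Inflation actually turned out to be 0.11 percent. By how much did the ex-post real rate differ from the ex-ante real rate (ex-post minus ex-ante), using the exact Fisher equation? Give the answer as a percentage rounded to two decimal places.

Ex-ante: (1 + 0.0540)/(1 + 0.0416) − 1 = 1.1905%
Ex-post: (1 + 0.0540)/(1 + 0.0011) − 1 = 5.2842%
Difference (ex-post − ex-ante) = 4.0937% → 4.09%.

4.09%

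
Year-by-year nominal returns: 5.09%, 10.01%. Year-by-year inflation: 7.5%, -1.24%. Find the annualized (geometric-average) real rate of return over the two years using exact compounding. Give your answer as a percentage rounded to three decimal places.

4.352%

Compound the nominal returns: 1.0509 × 1.1001 = 1.15609509.
Compound inflation: 1.0750 × 0.9876 = 1.06167000.
Deflate: 1.15609509 / 1.06167000 = 1.08894015.
Annualized real rate = 1.08894015^(1/2) − 1 = 4.3523% → 4.352%.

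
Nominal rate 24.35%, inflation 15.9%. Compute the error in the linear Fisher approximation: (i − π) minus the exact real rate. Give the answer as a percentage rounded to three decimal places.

1.159%

Approximate: r ≈ 24.350% − 15.900% = 8.4500%
Exact: (1 + 0.2435)/(1 + 0.1590) − 1 = 7.2908%
Error = 8.4500% − 7.2908% = 1.1592% → 1.159%.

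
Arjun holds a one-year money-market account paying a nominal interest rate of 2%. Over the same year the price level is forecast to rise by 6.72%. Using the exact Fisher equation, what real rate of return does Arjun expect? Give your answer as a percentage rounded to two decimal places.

-4.42%

1 + r = 1.02000 / 1.06720 = 0.955772
r = 0.955772 − 1 = -4.4228%, i.e. -4.42%.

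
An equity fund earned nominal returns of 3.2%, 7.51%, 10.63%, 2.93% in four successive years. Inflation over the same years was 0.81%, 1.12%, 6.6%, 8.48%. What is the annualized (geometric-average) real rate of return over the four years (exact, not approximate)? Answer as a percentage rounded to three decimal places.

1.748%

Nominal growth factor = 1.0320 × 1.0751 × 1.1063 × 1.0293 = 1.26340748
Price-level growth factor = 1.0081 × 1.0112 × 1.0660 × 1.0848 = 1.17882017
Real growth factor = 1.26340748 / 1.17882017 = 1.07175591
Annualized real rate = 1.07175591^(1/4) − 1 = 1.7476% → 1.748%.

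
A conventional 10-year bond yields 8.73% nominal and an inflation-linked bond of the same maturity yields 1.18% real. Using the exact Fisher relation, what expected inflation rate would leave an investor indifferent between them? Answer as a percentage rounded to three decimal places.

(1 + π) = (1 + i)/(1 + r) = 1.08730 / 1.01180 = 1.074619
Break-even inflation = 1.074619 − 1 → 7.462%.

7.462%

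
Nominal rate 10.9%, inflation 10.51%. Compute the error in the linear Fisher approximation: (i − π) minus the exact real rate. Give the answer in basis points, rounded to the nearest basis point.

4 basis points

Approximate: r ≈ 10.900% − 10.510% = 0.3900%
Exact: (1 + 0.1090)/(1 + 0.1051) − 1 = 0.3529%
Error = 0.3900% − 0.3529% = 0.0371% → 4 basis points.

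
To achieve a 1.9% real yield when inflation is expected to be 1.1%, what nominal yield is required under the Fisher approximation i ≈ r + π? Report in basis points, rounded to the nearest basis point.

300 basis points

i ≈ r + π = 1.9% + 1.1% = 300 basis points.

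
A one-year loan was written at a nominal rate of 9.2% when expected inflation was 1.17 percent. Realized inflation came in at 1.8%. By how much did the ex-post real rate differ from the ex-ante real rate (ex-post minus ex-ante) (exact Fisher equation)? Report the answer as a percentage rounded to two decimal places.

Ex-ante: (1 + 0.0920)/(1 + 0.0117) − 1 = 7.9371%
Ex-post: (1 + 0.0920)/(1 + 0.0180) − 1 = 7.2692%
Difference (ex-post − ex-ante) = -0.6680% → -0.67%.

-0.67%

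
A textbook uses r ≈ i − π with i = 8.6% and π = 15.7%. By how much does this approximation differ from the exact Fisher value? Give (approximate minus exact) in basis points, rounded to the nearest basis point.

-96 basis points

Approximate: r ≈ 8.600% − 15.700% = -7.1000%
Exact: (1 + 0.0860)/(1 + 0.1570) − 1 = -6.1366%
Error = -7.1000% − (-6.1366%) = -0.9634% → -96 basis points.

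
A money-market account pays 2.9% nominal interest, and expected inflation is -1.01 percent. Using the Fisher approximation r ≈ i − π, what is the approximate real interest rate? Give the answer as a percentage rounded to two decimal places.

3.91%

r ≈ i − π = 2.9% − (-1.01%) = 3.91%.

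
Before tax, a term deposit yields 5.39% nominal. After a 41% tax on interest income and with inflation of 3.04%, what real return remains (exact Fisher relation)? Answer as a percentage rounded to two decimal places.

After-tax nominal return = 5.39% × (1 − 0.41) = 3.1801%.
1 + r = 1.031801 / 1.03040 = 1.001360
After-tax real rate = 1.001360 − 1 → 0.14%.

0.14%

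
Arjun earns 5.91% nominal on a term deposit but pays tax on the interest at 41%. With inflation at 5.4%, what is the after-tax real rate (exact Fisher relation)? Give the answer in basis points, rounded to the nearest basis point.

After-tax nominal return = 5.91% × (1 − 0.41) = 3.4869%.
1 + r = 1.034869 / 1.05400 = 0.981849
After-tax real rate = 0.981849 − 1 → -182 basis points.

-182 basis points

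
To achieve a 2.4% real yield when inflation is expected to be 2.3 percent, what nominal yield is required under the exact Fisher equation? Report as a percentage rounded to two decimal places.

4.76%

(1 + i) = (1 + r)(1 + π) = 1.02400 × 1.02300 = 1.047552
i = 1.047552 − 1, so the required nominal rate is 4.76%.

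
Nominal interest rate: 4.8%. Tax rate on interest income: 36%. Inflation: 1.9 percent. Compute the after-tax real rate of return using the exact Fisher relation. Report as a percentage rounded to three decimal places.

After-tax nominal return = 4.8% × (1 − 0.36) = 3.0720%.
1 + r = 1.03072 / 1.01900 = 1.011501
After-tax real rate = 1.011501 − 1 → 1.150%.

1.150%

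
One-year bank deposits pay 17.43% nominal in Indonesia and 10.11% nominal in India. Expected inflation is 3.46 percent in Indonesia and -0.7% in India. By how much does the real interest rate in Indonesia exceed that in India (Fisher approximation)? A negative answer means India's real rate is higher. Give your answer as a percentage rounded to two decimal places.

Indonesia: 17.43% − 3.46% = 13.970%
India: 10.11% − (-0.7%) = 10.810%
Differential = 3.160% → 3.16%.

3.16%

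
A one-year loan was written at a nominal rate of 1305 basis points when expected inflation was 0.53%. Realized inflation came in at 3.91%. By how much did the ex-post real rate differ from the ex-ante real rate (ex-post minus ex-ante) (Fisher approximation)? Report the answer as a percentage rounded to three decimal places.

Ex-ante: 13.05% − 0.53% = 12.520%
Ex-post: 13.05% − 3.91% = 9.140%
Difference (ex-post − ex-ante) = -3.3800% → -3.380%.

-3.380%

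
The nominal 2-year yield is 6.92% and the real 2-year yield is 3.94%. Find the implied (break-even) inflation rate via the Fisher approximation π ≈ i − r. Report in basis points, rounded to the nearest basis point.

298 basis points

π ≈ i − r = 6.92% − 3.94% → 298 basis points.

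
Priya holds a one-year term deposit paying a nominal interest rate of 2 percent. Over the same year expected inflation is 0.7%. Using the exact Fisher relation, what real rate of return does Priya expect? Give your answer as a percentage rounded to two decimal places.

1.29%

1 + r = 1.02000 / 1.00700 = 1.012910
r = 1.012910 − 1 = 1.2910%, i.e. 1.29%.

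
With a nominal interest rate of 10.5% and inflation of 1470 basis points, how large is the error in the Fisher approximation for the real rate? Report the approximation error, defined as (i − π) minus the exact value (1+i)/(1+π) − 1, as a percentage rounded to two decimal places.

-0.54%

Approximate: r ≈ 10.500% − 14.700% = -4.2000%
Exact: (1 + 0.1050)/(1 + 0.1470) − 1 = -3.6617%
Error = -4.2000% − (-3.6617%) = -0.5383% → -0.54%.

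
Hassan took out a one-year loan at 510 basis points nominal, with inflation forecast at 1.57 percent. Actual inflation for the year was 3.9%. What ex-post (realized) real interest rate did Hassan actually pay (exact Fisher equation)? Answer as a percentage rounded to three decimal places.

Ex-post: (1 + 0.0510)/(1 + 0.0390) − 1 = 1.1550%
So the realized real rate is 1.155%.

1.155%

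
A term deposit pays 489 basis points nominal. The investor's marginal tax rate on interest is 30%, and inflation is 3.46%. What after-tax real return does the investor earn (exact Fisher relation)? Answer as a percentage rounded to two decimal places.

After-tax nominal return = 4.89% × (1 − 0.3) = 3.4230%.
1 + r = 1.03423 / 1.03460 = 0.999642
After-tax real rate = 0.999642 − 1 → -0.04%.

-0.04%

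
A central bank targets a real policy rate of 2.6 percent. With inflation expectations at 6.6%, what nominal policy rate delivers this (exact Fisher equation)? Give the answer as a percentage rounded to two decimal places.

(1 + i) = (1 + r)(1 + π) = 1.02600 × 1.06600 = 1.093716
i = 1.093716 − 1, so the required nominal rate is 9.37%.

9.37%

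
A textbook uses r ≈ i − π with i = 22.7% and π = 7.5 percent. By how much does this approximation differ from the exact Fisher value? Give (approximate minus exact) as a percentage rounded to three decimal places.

1.060%

Approximate: r ≈ 22.700% − 7.500% = 15.2000%
Exact: (1 + 0.2270)/(1 + 0.0750) − 1 = 14.13953%
Error = 15.2000% − 14.13953% = 1.06047% → 1.060%.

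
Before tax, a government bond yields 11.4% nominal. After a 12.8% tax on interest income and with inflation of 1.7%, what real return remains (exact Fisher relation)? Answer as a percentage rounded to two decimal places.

After-tax nominal return = 11.4% × (1 − 0.128) = 9.9408%.
1 + r = 1.099408 / 1.01700 = 1.081030
After-tax real rate = 1.081030 − 1 → 8.10%.

8.10%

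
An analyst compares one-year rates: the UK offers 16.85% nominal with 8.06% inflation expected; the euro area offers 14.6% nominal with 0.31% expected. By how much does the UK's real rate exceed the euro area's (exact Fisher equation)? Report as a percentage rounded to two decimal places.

The UK: (1 + 0.1685)/(1 + 0.0806) − 1 = 8.1344%
The euro area: (1 + 0.1460)/(1 + 0.0031) − 1 = 14.2458%
Differential = 8.1344% − 14.2458% = -6.1115% → -6.11%.

-6.11%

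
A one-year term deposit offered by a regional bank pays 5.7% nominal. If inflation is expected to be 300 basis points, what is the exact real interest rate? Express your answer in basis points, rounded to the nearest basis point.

262 basis points

By the Fisher relation, 1 + r = (1 + i)/(1 + π).
1 + r = 1.05700 / 1.03000 = 1.026214
r = 1.026214 − 1 = 2.6214%, i.e. 262 basis points.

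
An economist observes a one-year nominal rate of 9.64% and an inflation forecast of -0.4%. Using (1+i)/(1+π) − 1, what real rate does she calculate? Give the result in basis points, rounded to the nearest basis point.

1008 basis points

1 + r = 1.09640 / 0.99600 = 1.100803
r = 1.100803 − 1 = 10.0803%, i.e. 1008 basis points.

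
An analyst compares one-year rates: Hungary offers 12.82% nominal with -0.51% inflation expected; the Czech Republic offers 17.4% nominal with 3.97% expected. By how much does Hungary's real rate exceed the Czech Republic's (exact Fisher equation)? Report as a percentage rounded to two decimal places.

0.48%

Hungary: (1 + 0.1282)/(1 − 0.0051) − 1 = 13.3983%
The Czech Republic: (1 + 0.1740)/(1 + 0.0397) − 1 = 12.9172%
Differential = 13.3983% − 12.9172% = 0.4811% → 0.48%.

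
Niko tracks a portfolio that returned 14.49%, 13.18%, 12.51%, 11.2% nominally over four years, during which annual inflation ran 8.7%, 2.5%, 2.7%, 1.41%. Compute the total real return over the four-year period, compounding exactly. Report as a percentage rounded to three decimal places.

39.710%

Nominal growth factor = 1.1449 × 1.1318 × 1.1251 × 1.1120 = 1.621187
Price-level growth factor = 1.0870 × 1.0250 × 1.0270 × 1.0141 = 1.160392
Real growth factor = 1.621187 / 1.160392 = 1.397103
Total real return = 1.397103 − 1 → 39.710%.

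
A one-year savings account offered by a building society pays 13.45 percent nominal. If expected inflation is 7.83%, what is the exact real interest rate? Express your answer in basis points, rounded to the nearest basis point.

By the Fisher relation, 1 + r = (1 + i)/(1 + π).
1 + r = 1.13450 / 1.07830 = 1.052119
r = 1.052119 − 1 = 5.2119%, i.e. 521 basis points.

521 basis points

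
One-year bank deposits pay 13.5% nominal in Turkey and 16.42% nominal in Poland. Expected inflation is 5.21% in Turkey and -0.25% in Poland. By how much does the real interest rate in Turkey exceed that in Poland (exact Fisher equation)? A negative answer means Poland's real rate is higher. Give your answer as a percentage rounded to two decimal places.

Turkey: (1 + 0.1350)/(1 + 0.0521) − 1 = 7.8795%
Poland: (1 + 0.1642)/(1 − 0.0025) − 1 = 16.7118%
Differential = 7.8795% − 16.7118% = -8.8323% → -8.83%.

-8.83%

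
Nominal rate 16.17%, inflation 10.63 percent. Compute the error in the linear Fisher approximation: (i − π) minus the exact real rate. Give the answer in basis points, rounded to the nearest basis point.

Approximate: r ≈ 16.170% − 10.630% = 5.5400%
Exact: (1 + 0.1617)/(1 + 0.1063) − 1 = 5.0077%
Error = 5.5400% − 5.0077% = 0.5323% → 53 basis points.

53 basis points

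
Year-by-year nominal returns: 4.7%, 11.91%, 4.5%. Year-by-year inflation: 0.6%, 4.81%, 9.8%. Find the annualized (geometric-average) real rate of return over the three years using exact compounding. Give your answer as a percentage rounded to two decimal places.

1.88%

Nominal growth factor = 1.0470 × 1.1191 × 1.0450 = 1.22442410
Price-level growth factor = 1.0060 × 1.0481 × 1.0980 = 1.15771868
Real growth factor = 1.22442410 / 1.15771868 = 1.05761798
Annualized real rate = 1.05761798^(1/3) − 1 = 1.8848% → 1.88%.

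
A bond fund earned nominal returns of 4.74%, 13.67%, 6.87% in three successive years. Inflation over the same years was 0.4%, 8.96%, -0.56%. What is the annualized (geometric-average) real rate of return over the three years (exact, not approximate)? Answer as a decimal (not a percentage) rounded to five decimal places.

0.05362

Nominal growth factor = 1.0474 × 1.1367 × 1.0687 = 1.27237240
Price-level growth factor = 1.0040 × 1.0896 × 0.9944 = 1.08783223
Real growth factor = 1.27237240 / 1.08783223 = 1.16964028
Annualized real rate = 1.16964028^(1/3) − 1 = 5.3620% → 0.05362.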